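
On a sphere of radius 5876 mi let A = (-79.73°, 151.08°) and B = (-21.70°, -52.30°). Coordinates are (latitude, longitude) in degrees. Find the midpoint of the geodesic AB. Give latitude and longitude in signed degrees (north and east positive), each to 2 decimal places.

Central angle δ = 1.3574 rad. Interpolating on the sphere with fraction f = 0.5:
P = [sin((1−f)δ)·A + sin(fδ)·B] / sin δ = 0.6424·A + 0.6424·B in Cartesian coordinates,
giving P = (0.2647, -0.4168, -0.8696), i.e. latitude -60.41°, longitude -57.58°.

-60.41°, -57.58°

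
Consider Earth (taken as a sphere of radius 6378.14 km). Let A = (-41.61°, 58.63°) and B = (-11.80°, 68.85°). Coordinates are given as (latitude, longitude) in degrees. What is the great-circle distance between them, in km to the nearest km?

3465 km

In radians: φ₁ = -0.7262, φ₂ = -0.2059, Δλ = 10.220° = 0.1784 rad.
cos c = sin φ₁ sin φ₂ + cos φ₁ cos φ₂ cos Δλ = (-0.6641)(-0.2045) + (0.7477)(0.9789)(0.9841) = 0.85607,
so c = arccos(0.85607) = 0.54319 rad.
Distance = R·c = 6378.14 × 0.5432 ≈ 3465 km.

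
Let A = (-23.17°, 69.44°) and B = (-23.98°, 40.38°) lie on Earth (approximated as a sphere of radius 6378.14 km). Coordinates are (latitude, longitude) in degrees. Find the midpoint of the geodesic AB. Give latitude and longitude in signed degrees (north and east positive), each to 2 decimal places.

Central angle δ = 0.4643 rad. Interpolating on the sphere with fraction f = 0.5:
P = [sin((1−f)δ)·A + sin(fδ)·B] / sin δ = 0.5138·A + 0.5138·B in Cartesian coordinates,
giving P = (0.5235, 0.7464, -0.4110), i.e. latitude -24.27°, longitude 54.96°.

-24.27°, 54.96°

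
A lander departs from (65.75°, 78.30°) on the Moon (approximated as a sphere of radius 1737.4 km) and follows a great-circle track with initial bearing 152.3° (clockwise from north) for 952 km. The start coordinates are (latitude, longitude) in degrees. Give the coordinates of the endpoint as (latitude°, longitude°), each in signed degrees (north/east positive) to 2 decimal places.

36.07°, 95.73°

Angular distance δ = d/R = 952/1737.4 = 0.54795 rad; initial bearing θ = 2.6581 rad.
sin φ₂ = sin φ₁ cos δ + cos φ₁ sin δ cos θ = (0.9118)(0.8536) + (0.4107)(0.5209)(-0.8854) = 0.5888, so φ₂ = 36.07°.
Δλ = atan2(sin θ sin δ cos φ₁, cos δ − sin φ₁ sin φ₂) = atan2(0.0995, 0.3167) = 17.434°.
λ₂ = 78.300° + 17.434° = 95.73°.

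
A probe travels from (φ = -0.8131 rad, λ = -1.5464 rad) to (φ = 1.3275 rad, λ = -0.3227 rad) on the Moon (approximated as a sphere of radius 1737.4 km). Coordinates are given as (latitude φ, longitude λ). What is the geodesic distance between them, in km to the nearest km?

3956 km

Let φ₁ = -0.8131 rad, φ₂ = 1.3275 rad, and Δλ = 1.2237 rad.
cos c = sin φ₁ sin φ₂ + cos φ₁ cos φ₂ cos Δλ = (-0.7264)(0.9705) + (0.6872)(0.2409)(0.3402) = -0.64871,
so c = arccos(-0.64871) = 2.27668 rad.
Distance = R·c = 1737.4 × 2.2767 ≈ 3956 km.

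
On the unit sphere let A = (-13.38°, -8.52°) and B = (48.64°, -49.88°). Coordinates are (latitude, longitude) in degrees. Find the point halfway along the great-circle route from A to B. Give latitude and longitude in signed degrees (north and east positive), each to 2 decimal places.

The central angle between A and B is δ = 1.2568 rad.
With f = 0.5, the slerp weights are sin((1−f)δ)/sin δ = 0.6181 and sin(fδ)/sin δ = 0.6181.
Weighted sum of the unit vectors: (0.6181)·(0.9621,-0.1441,-0.2314) + (0.6181)·(0.4258,-0.5053,0.7506) = (0.8579, -0.4014, 0.3209).
Converting back: φ = atan2(z, √(x²+y²)) = 18.72°, λ = atan2(y, x) = -25.08°.

18.72°, -25.08°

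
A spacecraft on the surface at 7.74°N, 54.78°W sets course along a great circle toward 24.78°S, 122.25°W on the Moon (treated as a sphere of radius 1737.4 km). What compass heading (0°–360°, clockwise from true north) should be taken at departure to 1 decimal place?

241.1°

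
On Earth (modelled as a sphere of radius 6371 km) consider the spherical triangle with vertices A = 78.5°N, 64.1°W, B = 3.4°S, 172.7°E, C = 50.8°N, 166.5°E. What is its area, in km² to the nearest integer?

7792953 km²

Side lengths (central angles): a = 0.9505, b = 0.8238, c = 1.7387 rad; semiperimeter s = 1.7565.
By l'Huilier's theorem, tan(E/4) = √[tan(s/2) tan((s−a)/2) tan((s−b)/2) tan((s−c)/2)], giving spherical excess E = 0.1920 rad.
Area = E·R² = 0.1920 × (6371)² ≈ 7792953 km².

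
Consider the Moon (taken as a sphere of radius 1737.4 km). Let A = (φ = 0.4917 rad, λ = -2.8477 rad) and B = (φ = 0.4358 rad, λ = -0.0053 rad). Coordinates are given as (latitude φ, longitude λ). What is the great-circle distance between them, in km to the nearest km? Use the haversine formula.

3771 km

Let φ₁ = 0.4917 rad, φ₂ = 0.4358 rad, and Δλ = 2.8424 rad.
Haversine: a = sin²(Δφ/2) + cos φ₁ cos φ₂ sin²(Δλ/2) = 0.0008 + (0.8815)(0.9065)(0.9778) = 0.78217.
Central angle c = 2·arcsin(√a) = 2.17042 rad.
Distance = R·c = 1737.4 × 2.1704 ≈ 3771 km.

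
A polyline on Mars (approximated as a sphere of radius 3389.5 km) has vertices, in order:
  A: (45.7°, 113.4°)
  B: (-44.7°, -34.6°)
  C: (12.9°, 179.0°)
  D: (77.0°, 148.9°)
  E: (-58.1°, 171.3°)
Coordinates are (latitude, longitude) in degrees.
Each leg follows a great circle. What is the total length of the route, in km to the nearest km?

29379 km

Leg A→B: central angle 2.7503 rad, distance 9322.1 km.
Leg B→C: central angle 2.3952 rad, distance 8118.5 km.
Leg C→D: central angle 1.1514 rad, distance 3902.6 km.
Leg D→E: central angle 2.3707 rad, distance 8035.6 km.
Total: 9322.1 + 8118.5 + 3902.6 + 8035.6 ≈ 29379 km.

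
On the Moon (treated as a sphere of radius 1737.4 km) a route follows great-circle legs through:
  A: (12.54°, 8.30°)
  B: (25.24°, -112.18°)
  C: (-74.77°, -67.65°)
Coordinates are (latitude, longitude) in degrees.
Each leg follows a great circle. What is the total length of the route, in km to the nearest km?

Leg A→B: central angle 1.9340 rad, distance 3360.2 km.
Leg B→C: central angle 1.8153 rad, distance 3153.8 km.
Total: 3360.2 + 3153.8 ≈ 6514 km.

6514 km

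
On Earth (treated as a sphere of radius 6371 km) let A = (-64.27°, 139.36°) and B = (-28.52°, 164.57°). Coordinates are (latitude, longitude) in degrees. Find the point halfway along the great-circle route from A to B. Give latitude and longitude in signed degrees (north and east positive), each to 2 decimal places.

-47.01°, 156.30°

Central angle δ = 0.6837 rad. Interpolating on the sphere with fraction f = 0.5:
P = [sin((1−f)δ)·A + sin(fδ)·B] / sin δ = 0.5307·A + 0.5307·B in Cartesian coordinates,
giving P = (-0.6243, 0.2741, -0.7315), i.e. latitude -47.01°, longitude 156.30°.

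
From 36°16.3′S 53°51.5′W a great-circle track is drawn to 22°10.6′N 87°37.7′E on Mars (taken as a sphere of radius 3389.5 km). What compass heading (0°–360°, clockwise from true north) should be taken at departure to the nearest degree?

102°

With φ₁ = -0.6331, φ₂ = 0.3871, Δλ = 2.4694 rad, the forward-azimuth formula gives
θ = atan2( sin Δλ cos φ₂ , cos φ₁ sin φ₂ − sin φ₁ cos φ₂ cos Δλ ) = atan2(0.5766, -0.1244) = 102.17°.
So the initial bearing is 102°.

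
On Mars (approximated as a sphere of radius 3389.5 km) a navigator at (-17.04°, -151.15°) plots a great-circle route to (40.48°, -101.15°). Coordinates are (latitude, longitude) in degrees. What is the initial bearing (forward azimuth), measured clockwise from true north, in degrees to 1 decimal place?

Δλ = 50.000° = 0.8727 rad.
y = sin Δλ · cos φ₂ = (0.7660)(0.7606) = 0.5827
x = cos φ₁ sin φ₂ − sin φ₁ cos φ₂ cos Δλ = (0.9561)(0.6492) − (-0.2930)(0.7606)(0.6428) = 0.7640
θ = atan2(y, x) = 37.33°, so the bearing is 37.3°.

37.3°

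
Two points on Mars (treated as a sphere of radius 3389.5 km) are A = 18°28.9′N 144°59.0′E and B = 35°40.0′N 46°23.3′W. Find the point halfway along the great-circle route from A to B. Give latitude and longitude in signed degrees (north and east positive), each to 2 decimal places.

76.22°, -168.51°

The central angle between A and B is δ = 2.1780 rad.
With f = 0.5, the slerp weights are sin((1−f)δ)/sin δ = 1.0790 and sin(fδ)/sin δ = 1.0790.
Weighted sum of the unit vectors: (1.0790)·(-0.7767,0.5442,0.3170) + (1.0790)·(0.5604,-0.5882,0.5831) = (-0.2335, -0.0475, 0.9712).
Converting back: φ = atan2(z, √(x²+y²)) = 76.22°, λ = atan2(y, x) = -168.51°.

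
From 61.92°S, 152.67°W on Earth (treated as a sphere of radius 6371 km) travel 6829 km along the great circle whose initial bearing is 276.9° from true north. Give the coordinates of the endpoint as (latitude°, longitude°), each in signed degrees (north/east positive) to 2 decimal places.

Angular distance δ = d/R = 6829/6371 = 1.07189 rad; initial bearing θ = 4.8328 rad.
sin φ₂ = sin φ₁ cos δ + cos φ₁ sin δ cos θ = (-0.8823)(0.4785) + (0.4707)(0.8781)(0.1201) = -0.3725, so φ₂ = -21.87°.
Δλ = atan2(sin θ sin δ cos φ₁, cos δ − sin φ₁ sin φ₂) = atan2(-0.4103, 0.1498) = -69.942°.
λ₂ = -152.670° − 69.942° = -222.61° → 137.39° after wrapping to (−180°, 180°].

-21.87°, 137.39°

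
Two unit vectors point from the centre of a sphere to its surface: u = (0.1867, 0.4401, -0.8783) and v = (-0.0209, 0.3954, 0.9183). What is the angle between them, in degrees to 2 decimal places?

129.53°

u·v = -0.6364; |u| = 1.0000, |v| = 1.0000.
cos θ = (u·v)/(|u||v|) = -0.6364, so θ = 129.53°.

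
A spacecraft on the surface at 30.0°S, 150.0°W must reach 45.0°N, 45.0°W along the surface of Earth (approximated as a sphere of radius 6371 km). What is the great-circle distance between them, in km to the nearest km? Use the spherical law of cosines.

13432 km

Let φ₁ = -0.5236 rad, φ₂ = 0.7854 rad, and Δλ = 1.8326 rad.
cos c = sin φ₁ sin φ₂ + cos φ₁ cos φ₂ cos Δλ = (-0.5000)(0.7071) + (0.8660)(0.7071)(-0.2588) = -0.51205,
so c = arccos(-0.51205) = 2.10836 rad.
Distance = R·c = 6371 × 2.1084 ≈ 13432 km.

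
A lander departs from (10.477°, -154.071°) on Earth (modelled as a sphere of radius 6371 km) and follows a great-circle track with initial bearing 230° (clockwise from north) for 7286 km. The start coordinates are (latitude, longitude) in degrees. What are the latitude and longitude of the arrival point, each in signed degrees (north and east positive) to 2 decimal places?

-30.00°, 152.32°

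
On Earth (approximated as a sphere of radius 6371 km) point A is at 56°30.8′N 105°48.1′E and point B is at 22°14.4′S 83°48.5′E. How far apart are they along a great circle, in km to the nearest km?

In radians: φ₁ = 0.9863, φ₂ = -0.3882, Δλ = -21.993° = -0.3839 rad.
cos c = sin φ₁ sin φ₂ + cos φ₁ cos φ₂ cos Δλ = (0.8340)(-0.3785) + (0.5517)(0.9256)(0.9272) = 0.15787,
so c = arccos(0.15787) = 1.41226 rad.
Distance = R·c = 6371 × 1.4123 ≈ 8998 km.

8998 km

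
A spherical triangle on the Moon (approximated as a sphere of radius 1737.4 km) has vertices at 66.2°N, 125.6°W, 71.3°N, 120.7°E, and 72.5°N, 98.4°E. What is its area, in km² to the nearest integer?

111928 km²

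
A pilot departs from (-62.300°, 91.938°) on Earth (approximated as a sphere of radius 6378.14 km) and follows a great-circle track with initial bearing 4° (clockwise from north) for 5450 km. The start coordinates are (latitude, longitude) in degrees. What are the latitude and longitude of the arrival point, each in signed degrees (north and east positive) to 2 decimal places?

Angular distance δ = d/R = 5450/6378.14 = 0.85448 rad; initial bearing θ = 0.0698 rad.
sin φ₂ = sin φ₁ cos δ + cos φ₁ sin δ cos θ = (-0.8854)(0.6566) + (0.4648)(0.7542)(0.9976) = -0.2316, so φ₂ = -13.39°.
Δλ = atan2(sin θ sin δ cos φ₁, cos δ − sin φ₁ sin φ₂) = atan2(0.0245, 0.4515) = 3.100°.
λ₂ = 91.938° + 3.100° = 95.04°.

-13.39°, 95.04°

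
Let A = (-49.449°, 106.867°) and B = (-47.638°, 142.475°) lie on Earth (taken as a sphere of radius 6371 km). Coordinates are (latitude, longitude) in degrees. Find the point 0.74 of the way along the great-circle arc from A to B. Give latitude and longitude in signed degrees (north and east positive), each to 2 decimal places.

-49.16°, 133.59°

Central angle δ = 0.4088 rad. Interpolating on the sphere with fraction f = 0.74:
P = [sin((1−f)δ)·A + sin(fδ)·B] / sin δ = 0.2669·A + 0.7495·B in Cartesian coordinates,
giving P = (-0.4509, 0.4736, -0.7566), i.e. latitude -49.16°, longitude 133.59°.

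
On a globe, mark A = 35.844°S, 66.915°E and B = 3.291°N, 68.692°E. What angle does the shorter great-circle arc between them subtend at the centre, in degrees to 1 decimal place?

With latitudes φ₁ = -35.844°, φ₂ = 3.291° and longitude difference Δλ = 1.777°:
Haversine: a = sin²(Δφ/2) + cos φ₁ cos φ₂ sin²(Δλ/2) = 0.1122 + (0.8106)(0.9984)(0.0002) = 0.11236.
Central angle c = 2·arcsin(√a) = 0.68365 rad.
So the angular separation is 39.2°.

39.2°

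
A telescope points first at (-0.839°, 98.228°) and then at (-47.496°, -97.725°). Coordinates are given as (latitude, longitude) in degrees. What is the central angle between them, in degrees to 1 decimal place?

129.7°

In radians: φ₁ = -0.0146, φ₂ = -0.8290, Δλ = 164.047° = 2.8632 rad.
Haversine: a = sin²(Δφ/2) + cos φ₁ cos φ₂ sin²(Δλ/2) = 0.1568 + (0.9999)(0.6756)(0.9807) = 0.81938.
Central angle c = 2·arcsin(√a) = 2.26368 rad.
So the angular separation is 129.7°.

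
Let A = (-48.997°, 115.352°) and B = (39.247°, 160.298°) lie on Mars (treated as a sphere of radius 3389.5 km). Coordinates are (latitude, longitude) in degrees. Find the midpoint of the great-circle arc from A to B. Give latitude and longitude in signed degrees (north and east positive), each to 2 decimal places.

-5.27°, 139.78°

Central angle δ = 1.6889 rad. Interpolating on the sphere with fraction f = 0.5:
P = [sin((1−f)δ)·A + sin(fδ)·B] / sin δ = 0.7529·A + 0.7529·B in Cartesian coordinates,
giving P = (-0.7604, 0.6429, -0.0919), i.e. latitude -5.27°, longitude 139.78°.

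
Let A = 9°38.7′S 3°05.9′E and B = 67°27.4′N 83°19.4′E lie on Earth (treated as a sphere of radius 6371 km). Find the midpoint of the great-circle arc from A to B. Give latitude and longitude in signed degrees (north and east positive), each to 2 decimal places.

34.10°, 22.87°

The central angle between A and B is δ = 1.6615 rad.
With f = 0.5, the slerp weights are sin((1−f)δ)/sin δ = 0.7415 and sin(fδ)/sin δ = 0.7415.
Weighted sum of the unit vectors: (0.7415)·(0.9844,0.0533,-0.1675) + (0.7415)·(0.0446,0.3808,0.9236) = (0.7630, 0.3219, 0.5606).
Converting back: φ = atan2(z, √(x²+y²)) = 34.10°, λ = atan2(y, x) = 22.87°.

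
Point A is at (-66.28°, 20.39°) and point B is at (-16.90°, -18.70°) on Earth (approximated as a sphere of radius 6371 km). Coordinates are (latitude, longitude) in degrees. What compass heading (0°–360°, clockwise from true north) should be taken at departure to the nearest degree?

With φ₁ = -1.1568, φ₂ = -0.2950, Δλ = -0.6822 rad, the forward-azimuth formula gives
θ = atan2( sin Δλ cos φ₂ , cos φ₁ sin φ₂ − sin φ₁ cos φ₂ cos Δλ ) = atan2(-0.6033, 0.5630) = -46.98°.
Adding 360° brings this into [0°, 360°): 313°.

313°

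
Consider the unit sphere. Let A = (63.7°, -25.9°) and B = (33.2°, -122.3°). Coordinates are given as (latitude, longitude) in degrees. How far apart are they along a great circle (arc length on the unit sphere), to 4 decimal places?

In radians: φ₁ = 1.1118, φ₂ = 0.5794, Δλ = -96.400° = -1.6825 rad.
cos c = sin φ₁ sin φ₂ + cos φ₁ cos φ₂ cos Δλ = (0.8965)(0.5476) + (0.4431)(0.8368)(-0.1115) = 0.44956,
so c = arccos(0.44956) = 1.10453 rad.
On the unit sphere the arc length equals the central angle: 1.1045.

1.1045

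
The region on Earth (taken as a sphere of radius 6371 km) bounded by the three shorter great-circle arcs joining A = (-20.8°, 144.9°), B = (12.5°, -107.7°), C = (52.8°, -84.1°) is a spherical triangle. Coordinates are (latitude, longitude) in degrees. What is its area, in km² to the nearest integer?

51134688 km²

Side lengths (central angles): a = 0.7766, b = 2.2832, c = 1.9281 rad; semiperimeter s = 2.4940.
By l'Huilier's theorem, tan(E/4) = √[tan(s/2) tan((s−a)/2) tan((s−b)/2) tan((s−c)/2)], giving spherical excess E = 1.2598 rad.
Area = E·R² = 1.2598 × (6371)² ≈ 51134688 km².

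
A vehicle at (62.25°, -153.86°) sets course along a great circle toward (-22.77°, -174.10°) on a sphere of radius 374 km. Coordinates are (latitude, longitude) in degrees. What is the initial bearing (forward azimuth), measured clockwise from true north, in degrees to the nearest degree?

199°

Δλ = -20.240° = -0.3533 rad.
y = sin Δλ · cos φ₂ = (-0.3460)(0.9221) = -0.3190
x = cos φ₁ sin φ₂ − sin φ₁ cos φ₂ cos Δλ = (0.4656)(-0.3870) − (0.8850)(0.9221)(0.9383) = -0.9458
θ = atan2(y, x) = -161.36°; adding 360° gives 199°.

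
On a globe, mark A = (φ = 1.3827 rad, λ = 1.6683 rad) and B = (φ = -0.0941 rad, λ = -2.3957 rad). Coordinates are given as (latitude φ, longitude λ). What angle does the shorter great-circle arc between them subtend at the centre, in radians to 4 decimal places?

1.7770 rad

Let φ₁ = 1.3827 rad, φ₂ = -0.0941 rad, and Δλ = 2.2192 rad.
cos c = sin φ₁ sin φ₂ + cos φ₁ cos φ₂ cos Δλ = (0.9824)(-0.0940) + (0.1870)(0.9956)(-0.6039) = -0.20473,
so c = arccos(-0.20473) = 1.77698 rad.
So the angular separation is 1.7770 rad.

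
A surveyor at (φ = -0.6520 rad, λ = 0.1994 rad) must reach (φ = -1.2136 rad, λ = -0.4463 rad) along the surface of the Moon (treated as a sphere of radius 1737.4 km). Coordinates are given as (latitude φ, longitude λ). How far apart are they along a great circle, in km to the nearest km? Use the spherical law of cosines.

1145 km

With latitudes φ₁ = -37.357°, φ₂ = -69.534° and longitude difference Δλ = -36.996°:
cos c = sin φ₁ sin φ₂ + cos φ₁ cos φ₂ cos Δλ = (-0.6068)(-0.9369) + (0.7949)(0.3496)(0.7987) = 0.79045,
so c = arccos(0.79045) = 0.65925 rad.
Distance = R·c = 1737.4 × 0.6593 ≈ 1145 km.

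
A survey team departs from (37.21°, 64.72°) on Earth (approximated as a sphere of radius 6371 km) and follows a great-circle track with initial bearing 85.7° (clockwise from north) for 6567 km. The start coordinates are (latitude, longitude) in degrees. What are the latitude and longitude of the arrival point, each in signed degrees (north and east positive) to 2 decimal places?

21.23°, 131.29°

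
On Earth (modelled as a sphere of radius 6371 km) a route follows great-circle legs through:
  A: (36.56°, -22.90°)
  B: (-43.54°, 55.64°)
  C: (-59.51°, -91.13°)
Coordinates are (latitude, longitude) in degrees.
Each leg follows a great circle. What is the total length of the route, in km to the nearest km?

20073 km

Leg A→B: central angle 1.8699 rad, distance 11913.0 km.
Leg B→C: central angle 1.2808 rad, distance 8160.0 km.
Total: 11913.0 + 8160.0 ≈ 20073 km.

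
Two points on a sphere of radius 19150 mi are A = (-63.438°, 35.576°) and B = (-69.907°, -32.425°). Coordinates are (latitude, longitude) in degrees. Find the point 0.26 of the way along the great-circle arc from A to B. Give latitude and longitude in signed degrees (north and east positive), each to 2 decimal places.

Central angle δ = 0.4566 rad. Interpolating on the sphere with fraction f = 0.26:
P = [sin((1−f)δ)·A + sin(fδ)·B] / sin δ = 0.7519·A + 0.2686·B in Cartesian coordinates,
giving P = (0.3513, 0.1461, -0.9248), i.e. latitude -67.63°, longitude 22.58°.

-67.63°, 22.58°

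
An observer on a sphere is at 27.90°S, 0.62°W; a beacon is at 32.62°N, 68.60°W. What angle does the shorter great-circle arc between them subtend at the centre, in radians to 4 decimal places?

In radians: φ₁ = -0.4869, φ₂ = 0.5693, Δλ = -67.980° = -1.1865 rad.
cos c = sin φ₁ sin φ₂ + cos φ₁ cos φ₂ cos Δλ = (-0.4679)(0.5391) + (0.8838)(0.8423)(0.3749) = 0.02684,
so c = arccos(0.02684) = 1.54395 rad.
So the angular separation is 1.5440 rad.

1.5440 rad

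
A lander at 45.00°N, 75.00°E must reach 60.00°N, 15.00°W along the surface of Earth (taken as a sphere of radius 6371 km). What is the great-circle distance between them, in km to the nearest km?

5809 km

In radians: φ₁ = 0.7854, φ₂ = 1.0472, Δλ = -90.000° = -1.5708 rad.
cos c = sin φ₁ sin φ₂ + cos φ₁ cos φ₂ cos Δλ = (0.7071)(0.8660) + (0.7071)(0.5000)(0.0000) = 0.61237,
so c = arccos(0.61237) = 0.91174 rad.
Distance = R·c = 6371 × 0.9117 ≈ 5809 km.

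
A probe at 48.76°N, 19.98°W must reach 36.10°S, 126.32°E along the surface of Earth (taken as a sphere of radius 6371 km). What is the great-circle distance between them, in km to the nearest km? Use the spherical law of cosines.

With latitudes φ₁ = 48.760°, φ₂ = -36.100° and longitude difference Δλ = 146.300°:
cos c = sin φ₁ sin φ₂ + cos φ₁ cos φ₂ cos Δλ = (0.7520)(-0.5892) + (0.6592)(0.8080)(-0.8320) = -0.88618,
so c = arccos(-0.88618) = 2.65983 rad.
Distance = R·c = 6371 × 2.6598 ≈ 16946 km.

16946 km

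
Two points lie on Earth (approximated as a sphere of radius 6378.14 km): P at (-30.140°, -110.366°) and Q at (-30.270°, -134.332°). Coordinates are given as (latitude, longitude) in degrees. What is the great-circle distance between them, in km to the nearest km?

2301 km

With latitudes φ₁ = -30.140°, φ₂ = -30.270° and longitude difference Δλ = -23.966°:
Haversine: a = sin²(Δφ/2) + cos φ₁ cos φ₂ sin²(Δλ/2) = 0.0000 + (0.8648)(0.8637)(0.0431) = 0.03220.
Central angle c = 2·arcsin(√a) = 0.36083 rad.
Distance = R·c = 6378.14 × 0.3608 ≈ 2301 km.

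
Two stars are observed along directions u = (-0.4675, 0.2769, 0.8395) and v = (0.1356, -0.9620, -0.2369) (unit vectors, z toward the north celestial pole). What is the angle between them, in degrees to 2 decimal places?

121.92°

u·v = -0.5286; |u| = 1.0000, |v| = 1.0000.
cos θ = (u·v)/(|u||v|) = -0.5287, so θ = 121.92°.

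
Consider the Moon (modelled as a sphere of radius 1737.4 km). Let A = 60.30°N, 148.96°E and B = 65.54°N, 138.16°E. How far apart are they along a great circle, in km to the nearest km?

Let φ₁ = 1.0524 rad, φ₂ = 1.1439 rad, and Δλ = -0.1885 rad.
cos c = sin φ₁ sin φ₂ + cos φ₁ cos φ₂ cos Δλ = (0.8686)(0.9103) + (0.4955)(0.4141)(0.9823) = 0.99219,
so c = arccos(0.99219) = 0.12508 rad.
Distance = R·c = 1737.4 × 0.1251 ≈ 217 km.

217 km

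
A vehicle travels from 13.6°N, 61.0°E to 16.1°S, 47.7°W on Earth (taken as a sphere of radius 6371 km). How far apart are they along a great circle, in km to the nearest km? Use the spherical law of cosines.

Let φ₁ = 0.2374 rad, φ₂ = -0.2810 rad, and Δλ = -1.8972 rad.
cos c = sin φ₁ sin φ₂ + cos φ₁ cos φ₂ cos Δλ = (0.2351)(-0.2773) + (0.9720)(0.9608)(-0.3206) = -0.36461,
so c = arccos(-0.36461) = 1.94401 rad.
Distance = R·c = 6371 × 1.9440 ≈ 12385 km.

12385 km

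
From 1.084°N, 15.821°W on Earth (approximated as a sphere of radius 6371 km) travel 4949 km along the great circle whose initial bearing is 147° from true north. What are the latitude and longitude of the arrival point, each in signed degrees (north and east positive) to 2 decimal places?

-35.05°, 11.98°

Angular distance δ = d/R = 4949/6371 = 0.77680 rad; initial bearing θ = 2.5656 rad.
sin φ₂ = sin φ₁ cos δ + cos φ₁ sin δ cos θ = (0.0189)(0.7132) + (0.9998)(0.7010)(-0.8387) = -0.5743, so φ₂ = -35.05°.
Δλ = atan2(sin θ sin δ cos φ₁, cos δ − sin φ₁ sin φ₂) = atan2(0.3817, 0.7240) = 27.799°.
λ₂ = -15.821° + 27.799° = 11.98°.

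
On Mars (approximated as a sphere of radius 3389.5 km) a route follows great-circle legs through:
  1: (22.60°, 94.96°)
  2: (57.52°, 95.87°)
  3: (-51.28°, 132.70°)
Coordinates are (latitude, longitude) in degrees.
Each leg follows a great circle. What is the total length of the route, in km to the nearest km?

Leg 1→2: central angle 0.6096 rad, distance 2066.2 km.
Leg 2→3: central angle 1.9707 rad, distance 6679.6 km.
Total: 2066.2 + 6679.6 ≈ 8746 km.

8746 km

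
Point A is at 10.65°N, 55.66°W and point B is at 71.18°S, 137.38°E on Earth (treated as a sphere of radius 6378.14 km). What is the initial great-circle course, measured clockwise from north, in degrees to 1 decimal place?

184.8°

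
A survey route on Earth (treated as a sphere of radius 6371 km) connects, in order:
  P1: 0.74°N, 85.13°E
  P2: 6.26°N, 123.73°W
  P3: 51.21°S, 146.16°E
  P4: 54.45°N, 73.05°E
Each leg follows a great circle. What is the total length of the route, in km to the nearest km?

Leg P1→P2: central angle 2.6242 rad, distance 16718.6 km.
Leg P2→P3: central angle 1.6571 rad, distance 10557.3 km.
Leg P3→P4: central angle 2.1274 rad, distance 13553.9 km.
Total: 16718.6 + 10557.3 + 13553.9 ≈ 40830 km.

40830 km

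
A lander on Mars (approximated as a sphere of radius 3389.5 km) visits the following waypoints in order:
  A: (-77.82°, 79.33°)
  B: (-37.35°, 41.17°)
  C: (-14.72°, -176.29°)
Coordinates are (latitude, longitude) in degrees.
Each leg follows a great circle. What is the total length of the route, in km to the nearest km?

9505 km

Leg A→B: central angle 0.7599 rad, distance 2575.7 km.
Leg B→C: central angle 2.0445 rad, distance 6929.7 km.
Total: 2575.7 + 6929.7 ≈ 9505 km.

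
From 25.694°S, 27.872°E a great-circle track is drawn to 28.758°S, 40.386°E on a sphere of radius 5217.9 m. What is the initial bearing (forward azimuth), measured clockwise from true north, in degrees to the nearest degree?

108°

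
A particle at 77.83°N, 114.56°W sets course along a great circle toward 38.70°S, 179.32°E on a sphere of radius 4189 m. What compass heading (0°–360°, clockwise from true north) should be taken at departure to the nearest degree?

Δλ = -66.120° = -1.1540 rad.
y = sin Δλ · cos φ₂ = (-0.9144)(0.7804) = -0.7136
x = cos φ₁ sin φ₂ − sin φ₁ cos φ₂ cos Δλ = (0.2108)(-0.6252) − (0.9775)(0.7804)(0.4048) = -0.4406
θ = atan2(y, x) = -121.69°; adding 360° gives 238°.

238°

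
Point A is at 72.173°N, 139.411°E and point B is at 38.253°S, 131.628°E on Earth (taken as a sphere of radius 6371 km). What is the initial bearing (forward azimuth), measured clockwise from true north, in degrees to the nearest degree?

With φ₁ = 1.2597, φ₂ = -0.6676, Δλ = -0.1358 rad, the forward-azimuth formula gives
θ = atan2( sin Δλ cos φ₂ , cos φ₁ sin φ₂ − sin φ₁ cos φ₂ cos Δλ ) = atan2(-0.1063, -0.9302) = -173.48°.
Adding 360° brings this into [0°, 360°): 187°.

187°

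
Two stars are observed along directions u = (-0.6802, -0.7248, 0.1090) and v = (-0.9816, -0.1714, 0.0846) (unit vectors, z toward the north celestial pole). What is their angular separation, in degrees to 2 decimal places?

u·v = 0.8011; |u| = 0.9999, |v| = 1.0000.
cos θ = (u·v)/(|u||v|) = 0.8012, so θ = 36.76°.

36.76°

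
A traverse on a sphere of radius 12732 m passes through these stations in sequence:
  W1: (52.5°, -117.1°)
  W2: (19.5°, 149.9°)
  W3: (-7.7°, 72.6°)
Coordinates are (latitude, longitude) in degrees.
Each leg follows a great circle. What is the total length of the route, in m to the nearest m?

34927 m

Leg W1→W2: central angle 1.3338 rad, distance 16981.8 m.
Leg W2→W3: central angle 1.4095 rad, distance 17945.2 m.
Total: 16981.8 + 17945.2 ≈ 34927 m.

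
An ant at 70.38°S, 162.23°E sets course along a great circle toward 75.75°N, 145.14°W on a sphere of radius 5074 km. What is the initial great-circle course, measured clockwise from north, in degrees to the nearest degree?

23°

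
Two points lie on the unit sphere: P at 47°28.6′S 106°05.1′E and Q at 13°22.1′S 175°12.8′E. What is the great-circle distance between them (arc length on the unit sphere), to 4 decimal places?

In radians: φ₁ = -0.8286, φ₂ = -0.2333, Δλ = 69.128° = 1.2065 rad.
cos c = sin φ₁ sin φ₂ + cos φ₁ cos φ₂ cos Δλ = (-0.7370)(-0.2312) + (0.6759)(0.9729)(0.3563) = 0.40468,
so c = arccos(0.40468) = 1.15417 rad.
On the unit sphere the arc length equals the central angle: 1.1542.

1.1542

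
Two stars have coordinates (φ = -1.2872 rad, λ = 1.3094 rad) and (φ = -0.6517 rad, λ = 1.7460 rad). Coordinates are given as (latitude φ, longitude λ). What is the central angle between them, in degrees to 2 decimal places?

38.38°

Let φ₁ = -1.2872 rad, φ₂ = -0.6517 rad, and Δλ = 0.4366 rad.
Haversine: a = sin²(Δφ/2) + cos φ₁ cos φ₂ sin²(Δλ/2) = 0.0976 + (0.2798)(0.7951)(0.0469) = 0.10805.
Central angle c = 2·arcsin(√a) = 0.66986 rad.
So the angular separation is 38.38°.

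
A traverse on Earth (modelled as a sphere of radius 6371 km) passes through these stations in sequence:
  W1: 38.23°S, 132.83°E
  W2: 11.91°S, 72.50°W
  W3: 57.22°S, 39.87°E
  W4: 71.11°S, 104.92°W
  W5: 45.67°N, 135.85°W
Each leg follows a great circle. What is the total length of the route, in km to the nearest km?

42733 km

Leg W1→W2: central angle 2.1737 rad, distance 13848.5 km.
Leg W2→W3: central angle 1.5989 rad, distance 10186.6 km.
Leg W3→W4: central angle 0.8602 rad, distance 5480.6 km.
Leg W4→W5: central angle 2.0746 rad, distance 13217.1 km.
Total: 13848.5 + 10186.6 + 5480.6 + 13217.1 ≈ 42733 km.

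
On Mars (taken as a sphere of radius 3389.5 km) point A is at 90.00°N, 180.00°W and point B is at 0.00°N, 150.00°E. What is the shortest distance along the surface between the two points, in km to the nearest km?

In radians: φ₁ = 1.5708, φ₂ = 0.0000, Δλ = -30.000° = -0.5236 rad.
cos c = sin φ₁ sin φ₂ + cos φ₁ cos φ₂ cos Δλ = (1.0000)(0.0000) + (0.0000)(1.0000)(0.8660) = 0.00000,
so c = arccos(0.00000) = 1.57080 rad.
Distance = R·c = 3389.5 × 1.5708 ≈ 5324 km.

5324 km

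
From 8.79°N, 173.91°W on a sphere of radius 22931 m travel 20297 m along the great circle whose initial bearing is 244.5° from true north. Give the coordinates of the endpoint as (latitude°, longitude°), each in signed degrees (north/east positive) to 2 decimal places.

Angular distance δ = d/R = 20297/22931 = 0.88513 rad; initial bearing θ = 4.2673 rad.
sin φ₂ = sin φ₁ cos δ + cos φ₁ sin δ cos θ = (0.1528)(0.6332) + (0.9883)(0.7740)(-0.4305) = -0.2325, so φ₂ = -13.45°.
Δλ = atan2(sin θ sin δ cos φ₁, cos δ − sin φ₁ sin φ₂) = atan2(-0.6904, 0.6687) = -45.914°.
λ₂ = -173.910° − 45.914° = -219.82° → 140.18° after wrapping to (−180°, 180°].

-13.45°, 140.18°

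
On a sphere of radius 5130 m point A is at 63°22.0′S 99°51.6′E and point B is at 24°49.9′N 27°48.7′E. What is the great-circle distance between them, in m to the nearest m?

9354 m

With latitudes φ₁ = -63.367°, φ₂ = 24.832° and longitude difference Δλ = -72.048°:
cos c = sin φ₁ sin φ₂ + cos φ₁ cos φ₂ cos Δλ = (-0.8939)(0.4200) + (0.4483)(0.9075)(0.3082) = -0.25000,
so c = arccos(-0.25000) = 1.82348 rad.
Distance = R·c = 5130 × 1.8235 ≈ 9354 m.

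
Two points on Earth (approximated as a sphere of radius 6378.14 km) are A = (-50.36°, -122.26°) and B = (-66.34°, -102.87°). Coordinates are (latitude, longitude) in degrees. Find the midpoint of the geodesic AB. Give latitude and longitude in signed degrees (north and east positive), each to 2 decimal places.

-58.70°, -114.79°

Central angle δ = 0.3275 rad. Interpolating on the sphere with fraction f = 0.5:
P = [sin((1−f)δ)·A + sin(fδ)·B] / sin δ = 0.5068·A + 0.5068·B in Cartesian coordinates,
giving P = (-0.2179, -0.4717, -0.8544), i.e. latitude -58.70°, longitude -114.79°.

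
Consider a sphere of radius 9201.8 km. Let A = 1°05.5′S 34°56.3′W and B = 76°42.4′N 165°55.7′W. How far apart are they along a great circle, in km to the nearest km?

16020 km

With latitudes φ₁ = -1.092°, φ₂ = 76.707° and longitude difference Δλ = -130.990°:
Haversine: a = sin²(Δφ/2) + cos φ₁ cos φ₂ sin²(Δλ/2) = 0.3943 + (0.9998)(0.2299)(0.8280) = 0.58467.
Central angle c = 2·arcsin(√a) = 1.74095 rad.
Distance = R·c = 9201.8 × 1.7410 ≈ 16020 km.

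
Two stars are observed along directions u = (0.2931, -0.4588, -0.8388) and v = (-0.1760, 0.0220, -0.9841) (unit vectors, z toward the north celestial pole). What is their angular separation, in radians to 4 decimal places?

0.7016 rad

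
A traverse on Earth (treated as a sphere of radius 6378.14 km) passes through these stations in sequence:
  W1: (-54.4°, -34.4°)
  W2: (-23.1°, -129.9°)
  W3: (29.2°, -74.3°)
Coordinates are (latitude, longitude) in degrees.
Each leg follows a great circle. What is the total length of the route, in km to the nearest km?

Leg W1→W2: central angle 1.2998 rad, distance 8290.3 km.
Leg W2→W3: central angle 1.3055 rad, distance 8326.5 km.
Total: 8290.3 + 8326.5 ≈ 16617 km.

16617 km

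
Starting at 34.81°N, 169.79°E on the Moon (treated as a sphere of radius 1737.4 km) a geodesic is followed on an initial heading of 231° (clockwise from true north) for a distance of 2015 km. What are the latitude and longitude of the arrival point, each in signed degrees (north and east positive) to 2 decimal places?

-14.22°, 122.49°

Angular distance δ = d/R = 2015/1737.4 = 1.15978 rad; initial bearing θ = 4.0317 rad.
sin φ₂ = sin φ₁ cos δ + cos φ₁ sin δ cos θ = (0.5709)(0.3995) + (0.8210)(0.9167)(-0.6293) = -0.2456, so φ₂ = -14.22°.
Δλ = atan2(sin θ sin δ cos φ₁, cos δ − sin φ₁ sin φ₂) = atan2(-0.5849, 0.5397) = -47.301°.
λ₂ = 169.790° − 47.301° = 122.49°.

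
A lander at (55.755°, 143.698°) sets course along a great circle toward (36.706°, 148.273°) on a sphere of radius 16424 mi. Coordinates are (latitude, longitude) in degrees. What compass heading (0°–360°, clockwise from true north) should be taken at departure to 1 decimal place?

Δλ = 4.575° = 0.0798 rad.
y = sin Δλ · cos φ₂ = (0.0798)(0.8017) = 0.0639
x = cos φ₁ sin φ₂ − sin φ₁ cos φ₂ cos Δλ = (0.5627)(0.5977) − (0.8266)(0.8017)(0.9968) = -0.3243
θ = atan2(y, x) = 168.84°, so the bearing is 168.8°.

168.8°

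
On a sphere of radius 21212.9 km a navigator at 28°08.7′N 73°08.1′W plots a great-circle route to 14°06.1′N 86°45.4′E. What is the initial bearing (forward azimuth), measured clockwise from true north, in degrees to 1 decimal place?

With φ₁ = 0.4912, φ₂ = 0.2461, Δλ = 2.7906 rad, the forward-azimuth formula gives
θ = atan2( sin Δλ cos φ₂ , cos φ₁ sin φ₂ − sin φ₁ cos φ₂ cos Δλ ) = atan2(0.3334, 0.6444) = 27.36°.
So the initial bearing is 27.4°.

27.4°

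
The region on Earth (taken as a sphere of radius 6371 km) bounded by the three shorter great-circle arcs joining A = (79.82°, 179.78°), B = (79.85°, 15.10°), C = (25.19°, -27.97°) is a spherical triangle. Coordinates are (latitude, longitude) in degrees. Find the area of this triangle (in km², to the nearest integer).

5419972 km²

Side lengths (central angles): a = 1.0058, b = 1.2897, c = 0.3516 rad; semiperimeter s = 1.3236.
By l'Huilier's theorem, tan(E/4) = √[tan(s/2) tan((s−a)/2) tan((s−b)/2) tan((s−c)/2)], giving spherical excess E = 0.1335 rad.
Area = E·R² = 0.1335 × (6371)² ≈ 5419972 km².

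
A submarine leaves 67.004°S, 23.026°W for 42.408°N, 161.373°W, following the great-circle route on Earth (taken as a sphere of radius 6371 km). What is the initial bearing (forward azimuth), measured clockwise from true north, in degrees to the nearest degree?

244°

Δλ = -138.347° = -2.4146 rad.
y = sin Δλ · cos φ₂ = (-0.6646)(0.7384) = -0.4907
x = cos φ₁ sin φ₂ − sin φ₁ cos φ₂ cos Δλ = (0.3907)(0.6744) − (-0.9205)(0.7384)(-0.7472) = -0.2444
θ = atan2(y, x) = -116.47°; adding 360° gives 244°.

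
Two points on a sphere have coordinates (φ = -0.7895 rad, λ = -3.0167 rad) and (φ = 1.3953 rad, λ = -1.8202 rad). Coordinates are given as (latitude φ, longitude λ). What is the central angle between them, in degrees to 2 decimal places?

With latitudes φ₁ = -45.235°, φ₂ = 79.945° and longitude difference Δλ = 68.554°:
Haversine: a = sin²(Δφ/2) + cos φ₁ cos φ₂ sin²(Δλ/2) = 0.7881 + (0.7042)(0.1746)(0.3172) = 0.82707.
Central angle c = 2·arcsin(√a) = 2.28384 rad.
So the angular separation is 130.85°.

130.85°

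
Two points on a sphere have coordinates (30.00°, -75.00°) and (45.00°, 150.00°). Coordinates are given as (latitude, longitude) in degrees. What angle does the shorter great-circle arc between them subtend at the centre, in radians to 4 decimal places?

With latitudes φ₁ = 30.000°, φ₂ = 45.000° and longitude difference Δλ = -135.000°:
Haversine: a = sin²(Δφ/2) + cos φ₁ cos φ₂ sin²(Δλ/2) = 0.0170 + (0.8660)(0.7071)(0.8536) = 0.53973.
Central angle c = 2·arcsin(√a) = 1.65034 rad.
So the angular separation is 1.6503 rad.

1.6503 rad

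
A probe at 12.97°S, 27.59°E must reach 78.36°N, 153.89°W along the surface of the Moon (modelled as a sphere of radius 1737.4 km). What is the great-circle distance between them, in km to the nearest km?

3475 km

Let φ₁ = -0.2264 rad, φ₂ = 1.3676 rad, and Δλ = 3.1158 rad.
cos c = sin φ₁ sin φ₂ + cos φ₁ cos φ₂ cos Δλ = (-0.2244)(0.9794) + (0.9745)(0.2018)(-0.9997) = -0.41637,
so c = arccos(-0.41637) = 2.00025 rad.
Distance = R·c = 1737.4 × 2.0002 ≈ 3475 km.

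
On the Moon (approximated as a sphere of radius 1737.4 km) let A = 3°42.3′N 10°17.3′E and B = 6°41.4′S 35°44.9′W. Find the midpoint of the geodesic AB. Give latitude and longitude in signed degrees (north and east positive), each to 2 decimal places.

The central angle between A and B is δ = 0.8223 rad.
With f = 0.5, the slerp weights are sin((1−f)δ)/sin δ = 0.5455 and sin(fδ)/sin δ = 0.5455.
Weighted sum of the unit vectors: (0.5455)·(0.9819,0.1782,0.0646) + (0.5455)·(0.8061,-0.5802,-0.1165) = (0.9752, -0.2193, -0.0283).
Converting back: φ = atan2(z, √(x²+y²)) = -1.62°, λ = atan2(y, x) = -12.67°.

-1.62°, -12.67°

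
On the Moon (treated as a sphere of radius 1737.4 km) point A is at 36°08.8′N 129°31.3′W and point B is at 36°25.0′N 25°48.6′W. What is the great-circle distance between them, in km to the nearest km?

2386 km

Let φ₁ = 0.6309 rad, φ₂ = 0.6356 rad, and Δλ = 1.8101 rad.
cos c = sin φ₁ sin φ₂ + cos φ₁ cos φ₂ cos Δλ = (0.5899)(0.5937) + (0.8075)(0.8047)(-0.2370) = 0.19614,
so c = arccos(0.19614) = 1.37338 rad.
Distance = R·c = 1737.4 × 1.3734 ≈ 2386 km.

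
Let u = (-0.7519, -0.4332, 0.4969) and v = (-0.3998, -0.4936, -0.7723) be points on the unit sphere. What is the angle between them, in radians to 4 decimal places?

1.4397 rad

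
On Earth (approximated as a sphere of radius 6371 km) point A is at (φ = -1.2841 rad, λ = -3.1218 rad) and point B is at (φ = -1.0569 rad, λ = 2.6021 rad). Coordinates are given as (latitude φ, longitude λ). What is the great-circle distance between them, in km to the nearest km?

1959 km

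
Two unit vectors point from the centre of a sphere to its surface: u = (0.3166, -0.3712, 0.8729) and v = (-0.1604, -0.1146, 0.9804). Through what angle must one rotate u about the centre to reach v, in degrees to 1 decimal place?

u·v = 0.8475; |u| = 1.0000, |v| = 1.0000.
cos θ = (u·v)/(|u||v|) = 0.8475, so θ = 32.1°.

32.1°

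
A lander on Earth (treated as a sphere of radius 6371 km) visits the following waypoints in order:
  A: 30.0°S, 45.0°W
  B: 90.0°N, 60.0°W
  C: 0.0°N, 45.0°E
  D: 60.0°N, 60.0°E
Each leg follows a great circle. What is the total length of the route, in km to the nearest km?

30147 km

Leg A→B: central angle 2.0944 rad, distance 13343.4 km.
Leg B→C: central angle 1.5708 rad, distance 10007.5 km.
Leg C→D: central angle 1.0668 rad, distance 6796.3 km.
Total: 13343.4 + 10007.5 + 6796.3 ≈ 30147 km.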